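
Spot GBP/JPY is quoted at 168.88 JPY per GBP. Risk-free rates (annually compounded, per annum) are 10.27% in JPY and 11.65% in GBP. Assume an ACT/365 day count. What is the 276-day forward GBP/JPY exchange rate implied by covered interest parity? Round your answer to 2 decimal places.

167.30

By covered interest parity, F = S · (1+r_JPY)^T / (1+r_GBP)^T
= 168.88 × 1.076725 / 1.086899 = 168.88 × 0.990639
F = 167.30 JPY per GBP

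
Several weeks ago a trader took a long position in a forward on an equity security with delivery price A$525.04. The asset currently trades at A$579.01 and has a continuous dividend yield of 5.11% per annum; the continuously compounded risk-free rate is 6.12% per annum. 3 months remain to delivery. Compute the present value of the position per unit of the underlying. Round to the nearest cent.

A$54.59

Current fair forward for the remaining 3 months: F = S·e^((r − q)·T), (r − q) = 0.0612 − 0.0511 = 0.0101
F = 579.01 · e^(0.0101 × 3/12) = 579.01 × 1.002528 = 580.4737
Value of long forward = (F − K)·e^(−rT) = (580.4737 − 525.04) · e^(−0.0612·3/12)
= 55.4337 × 0.984816 = 54.59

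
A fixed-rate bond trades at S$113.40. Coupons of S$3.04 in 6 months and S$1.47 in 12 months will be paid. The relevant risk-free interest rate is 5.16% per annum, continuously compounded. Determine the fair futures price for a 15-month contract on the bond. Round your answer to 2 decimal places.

PV(coupons) I = 3.04·e^(−0.0516·6/12) + 1.47·e^(−0.0516·12/12)
I = 2.9626 + 1.3961 = 4.3587
F = (S − I)·e^(rT) = (113.40 − 4.3587) · e^(0.0516·15/12)
= 109.0413 · e^0.064500 = 109.0413 × 1.066626 = S$116.31

S$116.31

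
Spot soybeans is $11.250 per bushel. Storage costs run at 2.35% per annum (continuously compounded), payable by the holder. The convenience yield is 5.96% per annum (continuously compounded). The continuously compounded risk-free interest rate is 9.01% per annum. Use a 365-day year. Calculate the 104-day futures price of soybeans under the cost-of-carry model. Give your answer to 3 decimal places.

Net carry = r + u − y = 0.0901 + 0.0235 − 0.0596 = 0.0540
F = S·e^((r+u−y)T) = 11.250 · e^(0.0540 × 104/365) = 11.250 · e^0.015386
= 11.250 × 1.015505 = $11.424 per bushel

$11.424 per bushel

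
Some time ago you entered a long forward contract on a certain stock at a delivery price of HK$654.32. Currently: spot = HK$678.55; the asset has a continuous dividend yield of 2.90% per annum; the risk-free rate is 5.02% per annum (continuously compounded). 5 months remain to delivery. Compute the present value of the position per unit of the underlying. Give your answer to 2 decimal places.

HK$29.62

Current fair forward for the remaining 5 months: F = S·e^((r − q)·T), (r − q) = 0.0502 − 0.0290 = 0.0212
F = 678.55 · e^(0.0212 × 5/12) = 678.55 × 1.008872 = 684.5701
Value of long forward = (F − K)·e^(−rT) = (684.5701 − 654.32) · e^(−0.0502·5/12)
= 30.2501 × 0.979301 = 29.62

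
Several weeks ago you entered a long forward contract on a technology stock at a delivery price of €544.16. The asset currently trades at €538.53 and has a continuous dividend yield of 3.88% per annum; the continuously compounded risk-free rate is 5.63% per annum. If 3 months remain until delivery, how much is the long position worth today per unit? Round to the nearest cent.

-€3.22

Current fair forward for the remaining 3 months: F = S·e^((r − q)·T), (r − q) = 0.0563 − 0.0388 = 0.0175
F = 538.53 · e^(0.0175 × 3/12) = 538.53 × 1.004385 = 540.8915
Value of long forward = (F − K)·e^(−rT) = (540.8915 − 544.16) · e^(−0.0563·3/12)
= -3.2685 × 0.986024 = -3.22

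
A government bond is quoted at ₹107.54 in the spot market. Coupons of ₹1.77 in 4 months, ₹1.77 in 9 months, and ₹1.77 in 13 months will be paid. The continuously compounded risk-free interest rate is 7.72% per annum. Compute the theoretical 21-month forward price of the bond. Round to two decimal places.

PV(coupons) I = 1.77·e^(−0.0772·4/12) + 1.77·e^(−0.0772·9/12) + 1.77·e^(−0.0772·13/12)
I = 1.7250 + 1.6704 + 1.6280 = 5.0234
F = (S − I)·e^(rT) = (107.54 − 5.0234) · e^(0.0772·21/12)
= 102.5166 · e^0.135100 = 102.5166 × 1.144651 = ₹117.35

₹117.35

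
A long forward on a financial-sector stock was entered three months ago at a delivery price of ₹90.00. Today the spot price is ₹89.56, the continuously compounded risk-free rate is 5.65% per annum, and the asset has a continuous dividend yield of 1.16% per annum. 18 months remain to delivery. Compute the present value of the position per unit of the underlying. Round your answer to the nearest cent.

Current fair forward for the remaining 18 months: F = S·e^((r − q)·T), (r − q) = 0.0565 − 0.0116 = 0.0449
F = 89.56 · e^(0.0449 × 18/12) = 89.56 × 1.069670 = 95.7996
Value of long forward = (F − K)·e^(−rT) = (95.7996 − 90.00) · e^(−0.0565·18/12)
= 5.7996 × 0.918742 = 5.33

₹5.33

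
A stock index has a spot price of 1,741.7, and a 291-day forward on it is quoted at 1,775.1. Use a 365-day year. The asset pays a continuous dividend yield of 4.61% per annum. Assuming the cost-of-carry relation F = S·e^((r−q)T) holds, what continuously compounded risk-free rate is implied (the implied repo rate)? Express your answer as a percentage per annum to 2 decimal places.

From F = S·e^((r−q)T): (r − q) = ln(F/S)/T
ln(1775.1/1741.7) = ln(1.019177) = 0.018995
(r − q) = 0.018995 / (291/365) = 0.023825
r = ln(F/S)/T + q = 0.023825 + 0.0461 = 0.069925
r = 6.99%

6.99%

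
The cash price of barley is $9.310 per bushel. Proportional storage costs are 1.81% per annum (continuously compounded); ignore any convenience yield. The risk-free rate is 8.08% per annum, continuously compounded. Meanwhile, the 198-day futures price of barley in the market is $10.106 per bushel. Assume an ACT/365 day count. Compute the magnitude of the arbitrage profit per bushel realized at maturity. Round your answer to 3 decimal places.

$0.283 per bushel

Fair futures: F* = S·e^(carry·T), with carry = (r + u) = 0.0808 + 0.0181 = 0.0989
F* = 9.310 · e^(0.0989 × 198/365) = 9.310 · e^0.053650 = 9.310 × 1.055115 = $9.8231
Market $10.106 > fair $9.8231: forward overpriced → cash-and-carry (buy spot, short the forward).
At maturity, profit = |F_mkt − F*| = |10.106 − 9.8231| = $0.283 per bushel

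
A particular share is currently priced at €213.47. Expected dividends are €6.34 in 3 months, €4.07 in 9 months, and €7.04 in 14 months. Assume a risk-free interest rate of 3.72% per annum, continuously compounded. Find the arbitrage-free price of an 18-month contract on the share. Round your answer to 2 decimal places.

€207.77

PV(dividends) I = 6.34·e^(−0.0372·3/12) + 4.07·e^(−0.0372·9/12) + 7.04·e^(−0.0372·14/12)
I = 6.2813 + 3.9580 + 6.7410 = 16.9803
F = (S − I)·e^(rT) = (213.47 − 16.9803) · e^(0.0372·18/12)
= 196.4897 · e^0.055800 = 196.4897 × 1.057386 = €207.77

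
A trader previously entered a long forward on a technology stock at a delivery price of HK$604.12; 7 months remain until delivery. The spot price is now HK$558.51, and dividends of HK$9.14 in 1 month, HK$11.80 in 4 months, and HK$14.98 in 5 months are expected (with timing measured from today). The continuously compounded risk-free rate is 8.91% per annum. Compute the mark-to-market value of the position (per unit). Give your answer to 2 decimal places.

-HK$49.97

PV(remaining dividends) I = 9.14·e^(−0.0891·1/12) + 11.80·e^(−0.0891·4/12) + 14.98·e^(−0.0891·5/12) = 34.9611
Current forward F = (S − I)·e^(rT) = (558.51 − 34.9611)·e^(0.0891·7/12) = 523.5489 × 1.053349 = 551.4797
Value (long) = (F − K)·e^(−rT) = (551.4797 − 604.12) × 0.949353 = -49.9742
Value = -HK$49.97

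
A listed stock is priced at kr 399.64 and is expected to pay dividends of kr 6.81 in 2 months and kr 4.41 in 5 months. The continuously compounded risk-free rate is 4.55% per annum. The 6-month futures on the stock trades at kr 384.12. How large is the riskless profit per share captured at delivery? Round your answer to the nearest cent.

PV(dividends) I = 6.81·e^(−0.0455·2/12) + 4.41·e^(−0.0455·5/12) = 11.0857
Fair futures F* = (S − I)·e^(rT) = (399.64 − 11.0857)·e^0.022750 = 388.5543 × 1.023011 = 397.4953
Market kr 384.12 < fair 397.4953: forward underpriced → reverse cash-and-carry (short the stock, invest proceeds at r, pay the dividends, go long the forward).
Profit at T = |F_mkt − F*| = |384.12 − 397.4953| = kr 13.38 per share

kr 13.38 per share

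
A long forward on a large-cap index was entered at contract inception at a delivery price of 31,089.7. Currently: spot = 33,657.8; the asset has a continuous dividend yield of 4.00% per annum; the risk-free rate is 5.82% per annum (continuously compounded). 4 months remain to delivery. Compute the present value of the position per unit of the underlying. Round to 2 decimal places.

2719.64

Current fair forward for the remaining 4 months: F = S·e^((r − q)·T), (r − q) = 0.0582 − 0.0400 = 0.0182
F = 33657.8 · e^(0.0182 × 4/12) = 33657.8 × 1.00608511 = 33862.6114
Value of long forward = (F − K)·e^(−rT) = (33862.6114 − 31089.7) · e^(−0.0582·4/12)
= 2772.9114 × 0.98078697 = 2719.64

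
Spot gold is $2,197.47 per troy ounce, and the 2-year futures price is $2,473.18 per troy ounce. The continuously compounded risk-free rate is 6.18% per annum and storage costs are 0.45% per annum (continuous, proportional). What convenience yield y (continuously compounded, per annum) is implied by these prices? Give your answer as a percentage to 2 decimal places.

F = S·e^((r+u−y)T) ⇒ (r+u−y) = ln(F/S)/T
ln(2473.18/2197.47) = 0.118198; /T ⇒ 0.059099
y = r + u − ln(F/S)/T = 0.0618 + 0.0045 − 0.059099 = 0.007201
y = 0.72%

0.72%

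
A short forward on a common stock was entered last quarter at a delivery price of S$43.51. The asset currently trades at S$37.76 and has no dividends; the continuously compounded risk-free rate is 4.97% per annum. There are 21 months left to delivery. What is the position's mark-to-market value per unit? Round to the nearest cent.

S$2.13

Current fair forward for the remaining 21 months: F = S·e^(r·T), r = 0.0497
F = 37.76 · e^(0.0497 × 21/12) = 37.76 × 1.090869 = 41.1912
Value of long forward = (F − K)·e^(−rT) = (41.1912 − 43.51) · e^(−0.0497·21/12)
= -2.3188 × 0.916700 = -2.13
Short position value = −(long value) = S$2.13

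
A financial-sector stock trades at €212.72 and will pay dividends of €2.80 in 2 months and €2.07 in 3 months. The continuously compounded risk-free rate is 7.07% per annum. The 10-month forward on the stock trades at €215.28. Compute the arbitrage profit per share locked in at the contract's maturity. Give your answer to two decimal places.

€5.26 per share

PV(dividends) I = 2.80·e^(−0.0707·2/12) + 2.07·e^(−0.0707·3/12) = 4.8009
Fair forward F* = (S − I)·e^(rT) = (212.72 − 4.8009)·e^0.058917 = 207.9191 × 1.060687 = 220.5371
Market €215.28 < fair 220.5371: forward underpriced → reverse cash-and-carry (short the stock, invest proceeds at r, pay the dividends, go long the forward).
Profit at T = |F_mkt − F*| = |215.28 − 220.5371| = €5.26 per share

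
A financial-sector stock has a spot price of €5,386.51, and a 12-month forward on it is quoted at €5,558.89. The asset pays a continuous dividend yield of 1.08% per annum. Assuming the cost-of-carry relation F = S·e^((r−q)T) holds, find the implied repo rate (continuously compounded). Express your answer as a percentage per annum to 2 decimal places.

4.23%

From F = S·e^((r−q)T): (r − q) = ln(F/S)/T
ln(5558.89/5386.51) = ln(1.032002) = 0.031501
(r − q) = 0.031501 / (12/12) = 0.031501
r = ln(F/S)/T + q = 0.031501 + 0.0108 = 0.042301
r = 4.23%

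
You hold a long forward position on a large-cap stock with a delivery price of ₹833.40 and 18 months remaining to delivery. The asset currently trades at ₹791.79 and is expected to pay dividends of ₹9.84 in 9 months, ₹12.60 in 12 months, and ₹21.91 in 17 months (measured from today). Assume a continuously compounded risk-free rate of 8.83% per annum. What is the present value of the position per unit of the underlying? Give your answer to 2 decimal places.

PV(remaining dividends) I = 9.84·e^(−0.0883·9/12) + 12.60·e^(−0.0883·12/12) + 21.91·e^(−0.0883·17/12) = 40.0783
Current forward F = (S − I)·e^(rT) = (791.79 − 40.0783)·e^(0.0883·18/12) = 751.7117 × 1.141622 = 858.1706
Value (long) = (F − K)·e^(−rT) = (858.1706 − 833.40) × 0.875947 = 21.6977
Value = ₹21.70

₹21.70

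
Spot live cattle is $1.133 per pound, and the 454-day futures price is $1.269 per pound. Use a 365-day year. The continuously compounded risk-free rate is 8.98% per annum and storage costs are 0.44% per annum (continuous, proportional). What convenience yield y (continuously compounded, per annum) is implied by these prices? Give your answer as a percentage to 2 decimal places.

0.31%

F = S·e^((r+u−y)T) ⇒ (r+u−y) = ln(F/S)/T
ln(1.269/1.133) = 0.113360; /T ⇒ 0.091137
y = r + u − ln(F/S)/T = 0.0898 + 0.0044 − 0.091137 = 0.003063
y = 0.31%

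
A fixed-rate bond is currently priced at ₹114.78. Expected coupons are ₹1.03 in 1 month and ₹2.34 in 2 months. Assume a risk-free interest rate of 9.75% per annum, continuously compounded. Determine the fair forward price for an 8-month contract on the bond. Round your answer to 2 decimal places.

₹118.94

PV(coupons) I = 1.03·e^(−0.0975·1/12) + 2.34·e^(−0.0975·2/12)
I = 1.0217 + 2.3023 = 3.3240
F = (S − I)·e^(rT) = (114.78 − 3.3240) · e^(0.0975·8/12)
= 111.4560 · e^0.065000 = 111.4560 × 1.067159 = ₹118.94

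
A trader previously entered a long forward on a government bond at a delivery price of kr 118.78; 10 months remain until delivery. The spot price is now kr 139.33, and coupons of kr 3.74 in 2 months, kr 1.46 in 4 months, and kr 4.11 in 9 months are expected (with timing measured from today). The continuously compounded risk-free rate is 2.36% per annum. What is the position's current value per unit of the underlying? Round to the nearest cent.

PV(remaining coupons) I = 3.74·e^(−0.0236·2/12) + 1.46·e^(−0.0236·4/12) + 4.11·e^(−0.0236·9/12) = 9.2118
Current forward F = (S − I)·e^(rT) = (139.33 − 9.2118)·e^(0.0236·10/12) = 130.1182 × 1.019861 = 132.7025
Value (long) = (F − K)·e^(−rT) = (132.7025 − 118.78) × 0.980525 = 13.6514
Value = kr 13.65

kr 13.65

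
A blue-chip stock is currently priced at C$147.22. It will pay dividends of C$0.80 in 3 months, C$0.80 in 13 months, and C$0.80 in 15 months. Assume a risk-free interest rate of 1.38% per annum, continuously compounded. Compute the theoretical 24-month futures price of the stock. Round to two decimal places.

PV(dividends) I = 0.80·e^(−0.0138·3/12) + 0.80·e^(−0.0138·13/12) + 0.80·e^(−0.0138·15/12)
I = 0.7972 + 0.7881 + 0.7863 = 2.3716
F = (S − I)·e^(rT) = (147.22 − 2.3716) · e^(0.0138·24/12)
= 144.8484 · e^0.027600 = 144.8484 × 1.027984 = C$148.90

C$148.90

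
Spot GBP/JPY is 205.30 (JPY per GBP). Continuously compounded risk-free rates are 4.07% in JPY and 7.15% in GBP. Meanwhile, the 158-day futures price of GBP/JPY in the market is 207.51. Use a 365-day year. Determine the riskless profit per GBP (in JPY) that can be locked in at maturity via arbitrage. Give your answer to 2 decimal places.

Fair futures: F* = S·e^(carry·T), with carry = (r_JPY − r_GBP) = 0.0407 − 0.0715 = -0.0308
F* = 205.30 · e^(-0.0308 × 158/365) = 205.30 · e^-0.013333 = 205.30 × 0.986755 = 202.5808
Market 207.51 > fair 202.5808: forward overpriced → cash-and-carry (buy spot, short the forward).
At maturity, profit = |F_mkt − F*| = |207.51 − 202.5808| = 4.93 per GBP (in JPY)

4.93 per GBP (in JPY)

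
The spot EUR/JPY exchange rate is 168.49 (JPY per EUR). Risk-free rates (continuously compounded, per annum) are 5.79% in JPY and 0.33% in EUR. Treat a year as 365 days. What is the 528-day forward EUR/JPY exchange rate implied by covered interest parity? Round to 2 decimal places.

182.34

F = S·e^((r_JPY − r_EUR)T) = 168.49 · e^((0.0579 − 0.0033) × 528/365)
= 168.49 · e^0.078983 = 168.49 × 1.082186
F = 182.34 JPY per EUR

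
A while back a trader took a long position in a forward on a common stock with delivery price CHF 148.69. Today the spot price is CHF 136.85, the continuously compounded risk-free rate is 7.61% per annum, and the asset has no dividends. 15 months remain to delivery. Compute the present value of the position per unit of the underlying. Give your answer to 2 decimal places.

Current fair forward for the remaining 15 months: F = S·e^(r·T), r = 0.0761
F = 136.85 · e^(0.0761 × 15/12) = 136.85 × 1.099796 = 150.5071
Value of long forward = (F − K)·e^(−rT) = (150.5071 − 148.69) · e^(−0.0761·15/12)
= 1.8171 × 0.909259 = 1.65

CHF 1.65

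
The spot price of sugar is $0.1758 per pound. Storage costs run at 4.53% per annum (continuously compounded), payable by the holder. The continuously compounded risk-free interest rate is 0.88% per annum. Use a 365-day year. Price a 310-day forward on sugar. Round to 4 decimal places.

Net carry = r + u − y = 0.0088 + 0.0453 − 0.0000 = 0.0541
F = S·e^((r+u−y)T) = 0.1758 · e^(0.0541 × 310/365) = 0.1758 · e^0.045948
= 0.1758 × 1.047020 = $0.1841 per pound

$0.1841 per pound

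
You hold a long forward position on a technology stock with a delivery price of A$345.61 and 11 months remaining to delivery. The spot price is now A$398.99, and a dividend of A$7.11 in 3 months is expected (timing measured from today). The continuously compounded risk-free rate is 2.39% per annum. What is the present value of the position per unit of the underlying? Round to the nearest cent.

A$53.80

PV(remaining dividends) I = 7.11·e^(−0.0239·3/12) = 7.0676
Current forward F = (S − I)·e^(rT) = (398.99 − 7.0676)·e^(0.0239·11/12) = 391.9224 × 1.022150 = 400.6035
Value (long) = (F − K)·e^(−rT) = (400.6035 − 345.61) × 0.978330 = 53.8018
Value = A$53.80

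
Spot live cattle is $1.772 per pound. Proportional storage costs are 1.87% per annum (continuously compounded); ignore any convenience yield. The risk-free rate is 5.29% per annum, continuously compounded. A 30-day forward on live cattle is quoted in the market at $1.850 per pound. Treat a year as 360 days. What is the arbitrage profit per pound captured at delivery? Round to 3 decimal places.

Fair forward: F* = S·e^(carry·T), with carry = (r + u) = 0.0529 + 0.0187 = 0.0716
F* = 1.772 · e^(0.0716 × 30/360) = 1.772 · e^0.005967 = 1.772 × 1.005985 = $1.7826
Market $1.850 > fair $1.7826: forward overpriced → cash-and-carry (buy spot, short the forward).
At maturity, profit = |F_mkt − F*| = |1.850 − 1.7826| = $0.067 per pound

$0.067 per pound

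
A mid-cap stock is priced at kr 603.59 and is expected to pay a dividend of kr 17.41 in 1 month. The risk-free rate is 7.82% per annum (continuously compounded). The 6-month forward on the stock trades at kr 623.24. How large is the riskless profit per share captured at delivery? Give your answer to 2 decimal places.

kr 13.57 per share

PV(dividends) I = 17.41·e^(−0.0782·1/12) = 17.2969
Fair forward F* = (S − I)·e^(rT) = (603.59 − 17.2969)·e^0.039100 = 586.2931 × 1.039874 = 609.6710
Market kr 623.24 > fair 609.6710: forward overpriced → cash-and-carry (borrow at r, buy the stock and collect the dividends, short the forward).
Profit at T = |F_mkt − F*| = |623.24 − 609.6710| = kr 13.57 per share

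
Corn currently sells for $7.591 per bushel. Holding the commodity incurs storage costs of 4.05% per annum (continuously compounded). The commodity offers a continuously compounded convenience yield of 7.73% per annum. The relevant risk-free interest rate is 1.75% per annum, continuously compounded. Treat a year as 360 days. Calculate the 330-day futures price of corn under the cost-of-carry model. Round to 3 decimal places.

Net carry = r + u − y = 0.0175 + 0.0405 − 0.0773 = -0.0193
F = S·e^((r+u−y)T) = 7.591 · e^(-0.0193 × 330/360) = 7.591 · e^-0.017692
= 7.591 × 0.982464 = $7.458 per bushel

$7.458 per bushel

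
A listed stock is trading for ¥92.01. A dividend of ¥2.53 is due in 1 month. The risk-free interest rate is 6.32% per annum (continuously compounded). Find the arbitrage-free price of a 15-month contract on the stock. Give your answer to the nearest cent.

PV(dividends) I = 2.53·e^(−0.0632·1/12)
I = 2.5167
F = (S − I)·e^(rT) = (92.01 − 2.5167) · e^(0.0632·15/12)
= 89.4933 · e^0.079000 = 89.4933 × 1.082204 = ¥96.85

¥96.85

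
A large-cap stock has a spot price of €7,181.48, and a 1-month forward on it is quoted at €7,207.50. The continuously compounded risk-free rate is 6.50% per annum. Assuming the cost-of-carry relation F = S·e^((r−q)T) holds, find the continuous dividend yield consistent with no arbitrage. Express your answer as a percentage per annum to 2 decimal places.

2.16%

From F = S·e^((r−q)T): (r − q) = ln(F/S)/T
ln(7207.50/7181.48) = ln(1.003623) = 0.003616
(r − q) = 0.003616 / (1/12) = 0.043392
q = r − ln(F/S)/T = 0.0650 − 0.043392 = 0.021608
q = 2.16%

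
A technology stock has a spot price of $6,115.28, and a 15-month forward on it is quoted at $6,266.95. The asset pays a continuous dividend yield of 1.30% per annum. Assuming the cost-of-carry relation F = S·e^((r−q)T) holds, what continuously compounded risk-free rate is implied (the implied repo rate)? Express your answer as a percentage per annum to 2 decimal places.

From F = S·e^((r−q)T): (r − q) = ln(F/S)/T
ln(6266.95/6115.28) = ln(1.024802) = 0.024499
(r − q) = 0.024499 / (15/12) = 0.019599
r = ln(F/S)/T + q = 0.019599 + 0.0130 = 0.032599
r = 3.26%

3.26%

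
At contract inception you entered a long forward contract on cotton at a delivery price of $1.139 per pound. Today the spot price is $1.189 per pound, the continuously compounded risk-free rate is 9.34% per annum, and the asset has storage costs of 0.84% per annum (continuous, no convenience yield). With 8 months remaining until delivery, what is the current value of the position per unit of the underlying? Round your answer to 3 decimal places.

$0.125 per pound

Current fair forward for the remaining 8 months: F = S·e^((r + u)·T), (r + u) = 0.0934 + 0.0084 = 0.1018
F = 1.189 · e^(0.1018 × 8/12) = 1.189 × 1.070223 = 1.2725
Value of long forward = (F − K)·e^(−rT) = (1.2725 − 1.139) · e^(−0.0934·8/12)
= 0.1335 × 0.939632 = 0.125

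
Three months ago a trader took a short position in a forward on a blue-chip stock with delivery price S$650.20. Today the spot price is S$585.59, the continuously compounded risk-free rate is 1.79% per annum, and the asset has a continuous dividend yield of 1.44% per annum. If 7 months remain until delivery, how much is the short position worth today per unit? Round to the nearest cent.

S$62.75

Current fair forward for the remaining 7 months: F = S·e^((r − q)·T), (r − q) = 0.0179 − 0.0144 = 0.0035
F = 585.59 · e^(0.0035 × 7/12) = 585.59 × 1.002044 = 586.7869
Value of long forward = (F − K)·e^(−rT) = (586.7869 − 650.20) · e^(−0.0179·7/12)
= -63.4131 × 0.989613 = -62.75
Short position value = −(long value) = S$62.75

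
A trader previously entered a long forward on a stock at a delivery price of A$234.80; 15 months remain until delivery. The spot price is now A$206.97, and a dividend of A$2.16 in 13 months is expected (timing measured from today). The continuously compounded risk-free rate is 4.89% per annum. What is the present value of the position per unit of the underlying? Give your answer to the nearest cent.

-A$15.96

PV(remaining dividends) I = 2.16·e^(−0.0489·13/12) = 2.0486
Current forward F = (S − I)·e^(rT) = (206.97 − 2.0486)·e^(0.0489·15/12) = 204.9214 × 1.063032 = 217.8380
Value (long) = (F − K)·e^(−rT) = (217.8380 − 234.80) × 0.940706 = -15.9563
Value = -A$15.96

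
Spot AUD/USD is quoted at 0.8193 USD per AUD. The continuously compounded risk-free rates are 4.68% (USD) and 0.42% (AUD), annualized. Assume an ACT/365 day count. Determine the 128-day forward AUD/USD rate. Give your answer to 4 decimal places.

F = S·e^((r_USD − r_AUD)T) = 0.8193 · e^((0.0468 − 0.0042) × 128/365)
= 0.8193 · e^0.014939 = 0.8193 × 1.015051
F = 0.8316 USD per AUD

0.8316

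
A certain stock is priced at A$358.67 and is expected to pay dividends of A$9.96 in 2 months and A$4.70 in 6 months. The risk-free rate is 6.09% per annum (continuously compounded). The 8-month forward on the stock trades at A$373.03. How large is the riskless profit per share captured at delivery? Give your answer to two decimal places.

A$14.51 per share

PV(dividends) I = 9.96·e^(−0.0609·2/12) + 4.70·e^(−0.0609·6/12) = 14.4185
Fair forward F* = (S − I)·e^(rT) = (358.67 − 14.4185)·e^0.040600 = 344.2515 × 1.041435 = 358.5156
Market A$373.03 > fair 358.5156: forward overpriced → cash-and-carry (borrow at r, buy the stock and collect the dividends, short the forward).
Profit at T = |F_mkt − F*| = |373.03 − 358.5156| = A$14.51 per share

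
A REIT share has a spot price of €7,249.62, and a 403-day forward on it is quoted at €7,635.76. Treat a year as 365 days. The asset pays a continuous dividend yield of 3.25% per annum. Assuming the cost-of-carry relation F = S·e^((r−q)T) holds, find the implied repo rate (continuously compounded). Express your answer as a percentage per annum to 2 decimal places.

7.95%

From F = S·e^((r−q)T): (r − q) = ln(F/S)/T
ln(7635.76/7249.62) = ln(1.053263) = 0.051893
(r − q) = 0.051893 / (403/365) = 0.047000
r = ln(F/S)/T + q = 0.047000 + 0.0325 = 0.079500
r = 7.95%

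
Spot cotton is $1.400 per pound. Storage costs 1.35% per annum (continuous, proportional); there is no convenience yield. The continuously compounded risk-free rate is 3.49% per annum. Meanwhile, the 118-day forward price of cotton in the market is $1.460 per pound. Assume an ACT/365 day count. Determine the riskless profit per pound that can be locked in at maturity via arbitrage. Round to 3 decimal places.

Fair forward: F* = S·e^(carry·T), with carry = (r + u) = 0.0349 + 0.0135 = 0.0484
F* = 1.400 · e^(0.0484 × 118/365) = 1.400 · e^0.015647 = 1.400 × 1.015770 = $1.4221
Market $1.460 > fair $1.4221: forward overpriced → cash-and-carry (buy spot, short the forward).
At maturity, profit = |F_mkt − F*| = |1.460 − 1.4221| = $0.038 per pound

$0.038 per pound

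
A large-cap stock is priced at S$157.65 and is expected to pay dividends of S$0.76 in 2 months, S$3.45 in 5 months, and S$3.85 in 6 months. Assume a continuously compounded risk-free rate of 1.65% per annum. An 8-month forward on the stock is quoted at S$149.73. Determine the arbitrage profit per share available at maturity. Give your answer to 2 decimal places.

PV(dividends) I = 0.76·e^(−0.0165·2/12) + 3.45·e^(−0.0165·5/12) + 3.85·e^(−0.0165·6/12) = 8.0026
Fair forward F* = (S − I)·e^(rT) = (157.65 − 8.0026)·e^0.011000 = 149.6474 × 1.011061 = 151.3026
Market S$149.73 < fair 151.3026: forward underpriced → reverse cash-and-carry (short the stock, invest proceeds at r, pay the dividends, go long the forward).
Profit at T = |F_mkt − F*| = |149.73 − 151.3026| = S$1.57 per share

S$1.57 per share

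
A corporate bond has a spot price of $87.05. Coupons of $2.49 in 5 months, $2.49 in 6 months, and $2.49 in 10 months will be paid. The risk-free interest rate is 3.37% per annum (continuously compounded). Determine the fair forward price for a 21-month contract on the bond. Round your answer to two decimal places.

$84.57

PV(coupons) I = 2.49·e^(−0.0337·5/12) + 2.49·e^(−0.0337·6/12) + 2.49·e^(−0.0337·10/12)
I = 2.4553 + 2.4484 + 2.4210 = 7.3247
F = (S − I)·e^(rT) = (87.05 − 7.3247) · e^(0.0337·21/12)
= 79.7253 · e^0.058975 = 79.7253 × 1.060749 = $84.57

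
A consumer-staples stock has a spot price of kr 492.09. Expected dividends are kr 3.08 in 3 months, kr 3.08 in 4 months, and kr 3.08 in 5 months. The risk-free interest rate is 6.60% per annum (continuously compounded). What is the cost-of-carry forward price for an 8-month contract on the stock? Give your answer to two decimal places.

PV(dividends) I = 3.08·e^(−0.0660·3/12) + 3.08·e^(−0.0660·4/12) + 3.08·e^(−0.0660·5/12)
I = 3.0296 + 3.0130 + 2.9965 = 9.0391
F = (S − I)·e^(rT) = (492.09 − 9.0391) · e^(0.0660·8/12)
= 483.0509 · e^0.044000 = 483.0509 × 1.044982 = kr 504.78

kr 504.78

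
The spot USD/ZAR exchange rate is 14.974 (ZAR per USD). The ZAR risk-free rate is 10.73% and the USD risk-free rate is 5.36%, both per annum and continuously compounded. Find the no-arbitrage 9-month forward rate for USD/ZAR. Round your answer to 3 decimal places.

15.589

F = S·e^((r_ZAR − r_USD)T) = 14.974 · e^((0.1073 − 0.0536) × 9/12)
= 14.974 · e^0.040275 = 14.974 × 1.041097
F = 15.589 ZAR per USD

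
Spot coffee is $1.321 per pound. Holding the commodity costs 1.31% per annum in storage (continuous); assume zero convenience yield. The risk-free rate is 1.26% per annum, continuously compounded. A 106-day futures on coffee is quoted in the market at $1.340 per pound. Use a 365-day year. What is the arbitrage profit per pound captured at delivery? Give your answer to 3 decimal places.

Fair futures: F* = S·e^(carry·T), with carry = (r + u) = 0.0126 + 0.0131 = 0.0257
F* = 1.321 · e^(0.0257 × 106/365) = 1.321 · e^0.007464 = 1.321 × 1.007492 = $1.3309
Market $1.340 > fair $1.3309: forward overpriced → cash-and-carry (buy spot, short the forward).
At maturity, profit = |F_mkt − F*| = |1.340 − 1.3309| = $0.009 per pound

$0.009 per pound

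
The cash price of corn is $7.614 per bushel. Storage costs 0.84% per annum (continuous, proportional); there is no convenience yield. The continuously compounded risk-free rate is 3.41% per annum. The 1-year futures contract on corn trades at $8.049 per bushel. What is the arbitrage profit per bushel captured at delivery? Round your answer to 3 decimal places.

$0.104 per bushel

Fair futures: F* = S·e^(carry·T), with carry = (r + u) = 0.0341 + 0.0084 = 0.0425
F* = 7.614 · e^(0.0425 × 1) = 7.614 · e^0.042500 = 7.614 × 1.043416 = $7.9446
Market $8.049 > fair $7.9446: forward overpriced → cash-and-carry (buy spot, short the forward).
At maturity, profit = |F_mkt − F*| = |8.049 − 7.9446| = $0.104 per bushel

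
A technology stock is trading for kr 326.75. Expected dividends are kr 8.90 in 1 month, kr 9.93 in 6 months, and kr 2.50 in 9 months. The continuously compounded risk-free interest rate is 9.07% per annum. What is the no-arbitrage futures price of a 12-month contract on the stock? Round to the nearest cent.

kr 335.15

PV(dividends) I = 8.90·e^(−0.0907·1/12) + 9.93·e^(−0.0907·6/12) + 2.50·e^(−0.0907·9/12)
I = 8.8330 + 9.4897 + 2.3356 = 20.6583
F = (S − I)·e^(rT) = (326.75 − 20.6583) · e^(0.0907·12/12)
= 306.0917 · e^0.090700 = 306.0917 × 1.094940 = kr 335.15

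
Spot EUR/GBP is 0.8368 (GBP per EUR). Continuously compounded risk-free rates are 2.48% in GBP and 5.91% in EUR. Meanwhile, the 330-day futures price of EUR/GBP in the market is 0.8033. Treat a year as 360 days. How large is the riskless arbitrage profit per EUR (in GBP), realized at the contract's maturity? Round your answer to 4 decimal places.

Fair futures: F* = S·e^(carry·T), with carry = (r_GBP − r_EUR) = 0.0248 − 0.0591 = -0.0343
F* = 0.8368 · e^(-0.0343 × 330/360) = 0.8368 · e^-0.031442 = 0.8368 × 0.969047 = 0.8109
Market 0.8033 < fair 0.8109: forward underpriced → reverse cash-and-carry (short spot, go long the forward).
At maturity, profit = |F_mkt − F*| = |0.8033 − 0.8109| = 0.0076 per EUR (in GBP)

0.0076 per EUR (in GBP)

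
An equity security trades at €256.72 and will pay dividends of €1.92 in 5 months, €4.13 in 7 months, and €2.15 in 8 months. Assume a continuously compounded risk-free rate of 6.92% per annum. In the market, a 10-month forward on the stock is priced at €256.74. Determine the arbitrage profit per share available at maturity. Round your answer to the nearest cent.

PV(dividends) I = 1.92·e^(−0.0692·5/12) + 4.13·e^(−0.0692·7/12) + 2.15·e^(−0.0692·8/12) = 7.8851
Fair forward F* = (S − I)·e^(rT) = (256.72 − 7.8851)·e^0.057667 = 248.8349 × 1.059362 = 263.6062
Market €256.74 < fair 263.6062: forward underpriced → reverse cash-and-carry (short the stock, invest proceeds at r, pay the dividends, go long the forward).
Profit at T = |F_mkt − F*| = |256.74 − 263.6062| = €6.87 per share

€6.87 per share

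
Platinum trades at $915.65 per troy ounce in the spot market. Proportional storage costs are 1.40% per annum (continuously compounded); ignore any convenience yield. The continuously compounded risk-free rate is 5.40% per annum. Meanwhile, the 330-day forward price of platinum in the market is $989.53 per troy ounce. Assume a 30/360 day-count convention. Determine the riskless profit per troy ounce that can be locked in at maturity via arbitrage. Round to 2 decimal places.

Fair forward: F* = S·e^(carry·T), with carry = (r + u) = 0.0540 + 0.0140 = 0.0680
F* = 915.65 · e^(0.0680 × 330/360) = 915.65 · e^0.062333 = 915.65 × 1.064317 = $974.5419
Market $989.53 > fair $974.5419: forward overpriced → cash-and-carry (buy spot, short the forward).
At maturity, profit = |F_mkt − F*| = |989.53 − 974.5419| = $14.99 per troy ounce

$14.99 per troy ounce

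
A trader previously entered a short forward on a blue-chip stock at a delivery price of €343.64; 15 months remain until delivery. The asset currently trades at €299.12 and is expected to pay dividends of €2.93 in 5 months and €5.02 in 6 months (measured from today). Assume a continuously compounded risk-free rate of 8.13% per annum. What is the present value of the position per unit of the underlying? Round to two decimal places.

PV(remaining dividends) I = 2.93·e^(−0.0813·5/12) + 5.02·e^(−0.0813·6/12) = 7.6524
Current forward F = (S − I)·e^(rT) = (299.12 − 7.6524)·e^(0.0813·15/12) = 291.4676 × 1.106968 = 322.6453
Value (long) = (F − K)·e^(−rT) = (322.6453 − 343.64) × 0.903368 = -18.9659
Short position value = −(long value) = €18.97

€18.97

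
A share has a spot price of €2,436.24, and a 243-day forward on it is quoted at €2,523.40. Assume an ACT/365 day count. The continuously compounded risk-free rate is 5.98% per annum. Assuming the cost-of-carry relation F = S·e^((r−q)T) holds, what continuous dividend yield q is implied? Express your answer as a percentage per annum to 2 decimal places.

0.70%

From F = S·e^((r−q)T): (r − q) = ln(F/S)/T
ln(2523.40/2436.24) = ln(1.035776) = 0.035151
(r − q) = 0.035151 / (243/365) = 0.052799
q = r − ln(F/S)/T = 0.0598 − 0.052799 = 0.007001
q = 0.70%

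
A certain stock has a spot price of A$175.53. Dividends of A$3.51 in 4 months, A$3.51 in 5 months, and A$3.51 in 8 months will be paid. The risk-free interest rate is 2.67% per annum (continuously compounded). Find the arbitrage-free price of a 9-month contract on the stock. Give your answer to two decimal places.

A$168.47

PV(dividends) I = 3.51·e^(−0.0267·4/12) + 3.51·e^(−0.0267·5/12) + 3.51·e^(−0.0267·8/12)
I = 3.4789 + 3.4712 + 3.4481 = 10.3982
F = (S − I)·e^(rT) = (175.53 − 10.3982) · e^(0.0267·9/12)
= 165.1318 · e^0.020025 = 165.1318 × 1.020227 = A$168.47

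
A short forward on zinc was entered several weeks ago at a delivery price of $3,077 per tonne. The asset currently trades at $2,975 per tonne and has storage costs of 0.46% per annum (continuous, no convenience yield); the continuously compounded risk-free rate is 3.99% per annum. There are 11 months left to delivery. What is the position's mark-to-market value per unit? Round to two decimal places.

Current fair forward for the remaining 11 months: F = S·e^((r + u)·T), (r + u) = 0.0399 + 0.0046 = 0.0445
F = 2975 · e^(0.0445 × 11/12) = 2975 × 1.04163508 = 3098.8644
Value of long forward = (F − K)·e^(−rT) = (3098.8644 − 3077) · e^(−0.0399·11/12)
= 21.8644 × 0.96408578 = 21.08
Short position value = −(long value) = -$21.08

-$21.08 per tonne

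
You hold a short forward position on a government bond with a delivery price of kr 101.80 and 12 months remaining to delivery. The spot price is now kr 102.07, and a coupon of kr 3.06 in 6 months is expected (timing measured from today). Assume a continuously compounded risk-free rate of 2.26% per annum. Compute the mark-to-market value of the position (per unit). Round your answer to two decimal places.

PV(remaining coupons) I = 3.06·e^(−0.0226·6/12) = 3.0256
Current forward F = (S − I)·e^(rT) = (102.07 − 3.0256)·e^(0.0226·12/12) = 99.0444 × 1.022857 = 101.3083
Value (long) = (F − K)·e^(−rT) = (101.3083 − 101.80) × 0.977653 = -0.4807
Short position value = −(long value) = kr 0.48

kr 0.48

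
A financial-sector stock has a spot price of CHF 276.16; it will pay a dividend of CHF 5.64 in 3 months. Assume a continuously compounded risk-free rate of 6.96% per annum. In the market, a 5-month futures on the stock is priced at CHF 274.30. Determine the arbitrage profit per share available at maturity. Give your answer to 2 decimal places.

CHF 4.28 per share

PV(dividends) I = 5.64·e^(−0.0696·3/12) = 5.5427
Fair futures F* = (S − I)·e^(rT) = (276.16 − 5.5427)·e^0.029000 = 270.6173 × 1.029425 = 278.5802
Market CHF 274.30 < fair 278.5802: forward underpriced → reverse cash-and-carry (short the stock, invest proceeds at r, pay the dividends, go long the forward).
Profit at T = |F_mkt − F*| = |274.30 − 278.5802| = CHF 4.28 per share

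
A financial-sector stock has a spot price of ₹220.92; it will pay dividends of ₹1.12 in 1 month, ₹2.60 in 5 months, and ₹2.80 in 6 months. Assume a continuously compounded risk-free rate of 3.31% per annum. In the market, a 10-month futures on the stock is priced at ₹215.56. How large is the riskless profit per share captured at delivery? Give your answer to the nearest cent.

₹4.92 per share

PV(dividends) I = 1.12·e^(−0.0331·1/12) + 2.60·e^(−0.0331·5/12) + 2.80·e^(−0.0331·6/12) = 6.4353
Fair futures F* = (S − I)·e^(rT) = (220.92 − 6.4353)·e^0.027583 = 214.4847 × 1.027967 = 220.4832
Market ₹215.56 < fair 220.4832: forward underpriced → reverse cash-and-carry (short the stock, invest proceeds at r, pay the dividends, go long the forward).
Profit at T = |F_mkt − F*| = |215.56 − 220.4832| = ₹4.92 per share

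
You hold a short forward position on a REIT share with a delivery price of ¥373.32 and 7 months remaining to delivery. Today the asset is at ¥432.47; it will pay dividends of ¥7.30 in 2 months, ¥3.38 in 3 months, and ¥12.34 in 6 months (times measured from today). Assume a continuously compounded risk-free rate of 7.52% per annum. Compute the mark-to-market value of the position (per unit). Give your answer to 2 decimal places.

-¥52.76

PV(remaining dividends) I = 7.30·e^(−0.0752·2/12) + 3.38·e^(−0.0752·3/12) + 12.34·e^(−0.0752·6/12) = 22.4108
Current forward F = (S − I)·e^(rT) = (432.47 − 22.4108)·e^(0.0752·7/12) = 410.0592 × 1.044843 = 428.4475
Value (long) = (F − K)·e^(−rT) = (428.4475 − 373.32) × 0.957082 = 52.7615
Short position value = −(long value) = -¥52.76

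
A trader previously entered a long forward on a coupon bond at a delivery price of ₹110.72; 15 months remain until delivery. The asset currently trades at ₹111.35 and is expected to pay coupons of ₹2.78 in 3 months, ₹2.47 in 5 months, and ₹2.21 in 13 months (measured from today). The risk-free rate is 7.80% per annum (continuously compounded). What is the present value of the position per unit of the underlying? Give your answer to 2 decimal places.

PV(remaining coupons) I = 2.78·e^(−0.0780·3/12) + 2.47·e^(−0.0780·5/12) + 2.21·e^(−0.0780·13/12) = 7.1483
Current forward F = (S − I)·e^(rT) = (111.35 − 7.1483)·e^(0.0780·15/12) = 104.2017 × 1.102411 = 114.8731
Value (long) = (F − K)·e^(−rT) = (114.8731 − 110.72) × 0.907102 = 3.7673
Value = ₹3.77

₹3.77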